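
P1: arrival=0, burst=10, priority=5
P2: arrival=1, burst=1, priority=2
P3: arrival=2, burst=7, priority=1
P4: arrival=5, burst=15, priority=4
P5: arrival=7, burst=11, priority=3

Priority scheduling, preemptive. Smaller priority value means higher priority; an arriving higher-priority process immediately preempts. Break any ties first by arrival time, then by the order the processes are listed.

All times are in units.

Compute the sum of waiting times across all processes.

Schedule: | P1 0-1 | P2 1-2 | P3 2-9 | P5 9-20 | P4 20-35 | P1 35-44 |
Completion: P1=44  P2=2  P3=9  P4=35  P5=20
Waiting = turnaround − burst: P1=34, P2=0, P3=0, P4=15, P5=2
Total waiting = 34 + 0 + 0 + 15 + 2 = 51

51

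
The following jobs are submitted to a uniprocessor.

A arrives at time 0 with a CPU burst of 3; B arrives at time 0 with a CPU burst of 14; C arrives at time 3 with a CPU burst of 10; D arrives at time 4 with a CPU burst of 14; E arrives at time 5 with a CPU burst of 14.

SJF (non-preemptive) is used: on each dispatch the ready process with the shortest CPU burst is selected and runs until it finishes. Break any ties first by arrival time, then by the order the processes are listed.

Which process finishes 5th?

Schedule: | A 0-3 | C 3-13 | B 13-27 | D 27-41 | E 41-55 |
Completion: A=3  B=27  C=13  D=41  E=55
Turnaround (C−A): A=3  B=27  C=10  D=37  E=50
Finish order: A → C → B → D → E

E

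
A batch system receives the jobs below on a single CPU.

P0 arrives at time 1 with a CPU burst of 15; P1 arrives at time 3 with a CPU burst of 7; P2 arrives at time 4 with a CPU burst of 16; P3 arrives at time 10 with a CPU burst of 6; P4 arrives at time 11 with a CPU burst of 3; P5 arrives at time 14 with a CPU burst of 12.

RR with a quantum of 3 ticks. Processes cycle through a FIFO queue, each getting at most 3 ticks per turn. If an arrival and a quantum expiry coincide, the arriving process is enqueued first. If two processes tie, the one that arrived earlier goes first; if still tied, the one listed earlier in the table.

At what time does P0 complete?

Gantt: | idle 0-1 | P0 1-4 | P1 4-7 | P2 7-10 | P0 10-13 | P1 13-16 | P3 16-19 | P2 19-22 | P4 22-25 | P0 25-28 | P5 28-31 | P1 31-32 | P3 32-35 | P2 35-38 | P0 38-41 | P5 41-44 | P2 44-47 | P0 47-50 | P5 50-53 | P2 53-56 | P5 56-59 | P2 59-60 |
Completion: P0=50  P1=32  P2=60  P3=35  P4=25  P5=59
Turnaround (C−A): P0=49  P1=29  P2=56  P3=25  P4=14  P5=45

50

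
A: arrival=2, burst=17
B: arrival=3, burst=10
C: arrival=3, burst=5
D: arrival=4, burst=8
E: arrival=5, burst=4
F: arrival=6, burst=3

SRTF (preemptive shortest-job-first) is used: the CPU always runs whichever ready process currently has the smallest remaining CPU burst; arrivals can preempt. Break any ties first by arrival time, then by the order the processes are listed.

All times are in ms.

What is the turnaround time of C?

Schedule: | idle 0-2 | A 2-3 | C 3-8 | F 8-11 | E 11-15 | D 15-23 | B 23-33 | A 33-49 |
Completion: A=49  B=33  C=8  D=23  E=15  F=11
Turnaround(C) = completion − arrival = 8 − 3 = 5

5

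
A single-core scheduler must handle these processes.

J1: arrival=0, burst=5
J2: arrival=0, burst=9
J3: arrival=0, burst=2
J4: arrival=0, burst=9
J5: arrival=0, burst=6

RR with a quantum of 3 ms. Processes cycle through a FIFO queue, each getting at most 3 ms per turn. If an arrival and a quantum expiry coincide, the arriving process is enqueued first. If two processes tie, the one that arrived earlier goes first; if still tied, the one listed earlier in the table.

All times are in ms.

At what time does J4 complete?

31

Schedule: | J1 0-3 | J2 3-6 | J3 6-8 | J4 8-11 | J5 11-14 | J1 14-16 | J2 16-19 | J4 19-22 | J5 22-25 | J2 25-28 | J4 28-31 |
Completion: J1=16  J2=28  J3=8  J4=31  J5=25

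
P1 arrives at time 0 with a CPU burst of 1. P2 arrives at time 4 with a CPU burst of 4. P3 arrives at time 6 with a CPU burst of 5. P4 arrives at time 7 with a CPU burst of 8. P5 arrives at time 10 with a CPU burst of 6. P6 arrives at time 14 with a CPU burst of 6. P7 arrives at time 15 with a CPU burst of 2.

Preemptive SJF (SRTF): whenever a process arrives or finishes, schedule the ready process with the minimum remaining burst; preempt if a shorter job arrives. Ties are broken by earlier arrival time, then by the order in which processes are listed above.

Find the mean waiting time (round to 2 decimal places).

Gantt: | P1 0-1 | idle 1-4 | P2 4-8 | P3 8-13 | P5 13-15 | P7 15-17 | P5 17-21 | P6 21-27 | P4 27-35 |
Completion: P1=1  P2=8  P3=13  P4=35  P5=21  P6=27  P7=17
Waiting times: P1=0, P2=0, P3=2, P4=20, P5=5, P6=7, P7=0
Average waiting = (0+0+2+20+5+7+0) / 7 = 34/7 = 4.86

4.86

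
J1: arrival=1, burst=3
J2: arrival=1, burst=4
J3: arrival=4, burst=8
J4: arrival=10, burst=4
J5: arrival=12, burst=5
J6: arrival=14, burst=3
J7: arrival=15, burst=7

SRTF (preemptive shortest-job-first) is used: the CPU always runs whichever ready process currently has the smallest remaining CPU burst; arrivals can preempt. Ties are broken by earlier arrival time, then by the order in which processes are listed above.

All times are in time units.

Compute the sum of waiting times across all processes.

37

Schedule: | idle 0-1 | J1 1-4 | J2 4-8 | J3 8-10 | J4 10-14 | J6 14-17 | J5 17-22 | J3 22-28 | J7 28-35 |
Completion: J1=4  J2=8  J3=28  J4=14  J5=22  J6=17  J7=35
Turnaround (C−A): J1=3  J2=7  J3=24  J4=4  J5=10  J6=3  J7=20
Waiting = turnaround − burst: J1=0, J2=3, J3=16, J4=0, J5=5, J6=0, J7=13
Total waiting = 0 + 3 + 16 + 0 + 5 + 0 + 13 = 37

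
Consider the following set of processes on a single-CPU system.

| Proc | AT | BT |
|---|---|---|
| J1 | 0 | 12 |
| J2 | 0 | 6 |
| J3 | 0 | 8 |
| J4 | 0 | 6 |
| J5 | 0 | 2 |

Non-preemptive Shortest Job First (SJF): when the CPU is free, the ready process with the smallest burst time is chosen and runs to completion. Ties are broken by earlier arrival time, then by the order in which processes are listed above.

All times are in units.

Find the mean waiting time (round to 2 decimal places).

9.20

Gantt: | J5 0-2 | J2 2-8 | J4 8-14 | J3 14-22 | J1 22-34 |
Completion: J1=34  J2=8  J3=22  J4=14  J5=2
Waiting times: J1=22, J2=2, J3=14, J4=8, J5=0
Average waiting = (22+2+14+8+0) / 5 = 46/5 = 9.20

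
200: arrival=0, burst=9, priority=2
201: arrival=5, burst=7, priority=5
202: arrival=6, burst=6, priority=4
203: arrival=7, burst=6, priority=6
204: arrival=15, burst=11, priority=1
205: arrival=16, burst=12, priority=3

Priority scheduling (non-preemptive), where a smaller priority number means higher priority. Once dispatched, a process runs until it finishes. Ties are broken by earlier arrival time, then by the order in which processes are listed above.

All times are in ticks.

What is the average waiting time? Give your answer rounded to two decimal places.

14.00

Timeline: | 200 0-9 | 202 9-15 | 204 15-26 | 205 26-38 | 201 38-45 | 203 45-51 |
Completion: 200=9  201=45  202=15  203=51  204=26  205=38
Turnaround (C−A): 200=9  201=40  202=9  203=44  204=11  205=22
Waiting times: 200=0, 201=33, 202=3, 203=38, 204=0, 205=10
Average waiting = (0+33+3+38+0+10) / 6 = 84/6 = 14.00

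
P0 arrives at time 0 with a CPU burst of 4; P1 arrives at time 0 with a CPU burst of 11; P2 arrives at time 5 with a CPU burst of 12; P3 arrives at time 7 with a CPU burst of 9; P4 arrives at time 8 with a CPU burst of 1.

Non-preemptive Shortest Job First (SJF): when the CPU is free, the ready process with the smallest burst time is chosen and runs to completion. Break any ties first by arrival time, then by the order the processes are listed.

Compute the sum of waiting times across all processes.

Schedule: | P0 0-4 | P1 4-15 | P4 15-16 | P3 16-25 | P2 25-37 |
Completion: P0=4  P1=15  P2=37  P3=25  P4=16
Turnaround (C−A): P0=4  P1=15  P2=32  P3=18  P4=8
Waiting = turnaround − burst: P0=0, P1=4, P2=20, P3=9, P4=7
Total waiting = 0 + 4 + 20 + 9 + 7 = 40

40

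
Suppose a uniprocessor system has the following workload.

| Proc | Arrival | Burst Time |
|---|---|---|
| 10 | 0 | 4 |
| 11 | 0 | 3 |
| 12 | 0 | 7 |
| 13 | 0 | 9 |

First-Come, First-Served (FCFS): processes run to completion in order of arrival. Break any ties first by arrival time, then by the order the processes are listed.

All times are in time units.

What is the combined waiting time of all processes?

Schedule: | 10 0-4 | 11 4-7 | 12 7-14 | 13 14-23 |
Completion: 10=4  11=7  12=14  13=23
Turnaround (C−A): 10=4  11=7  12=14  13=23
Waiting = turnaround − burst: 10=0, 11=4, 12=7, 13=14
Total waiting = 0 + 4 + 7 + 14 = 25

25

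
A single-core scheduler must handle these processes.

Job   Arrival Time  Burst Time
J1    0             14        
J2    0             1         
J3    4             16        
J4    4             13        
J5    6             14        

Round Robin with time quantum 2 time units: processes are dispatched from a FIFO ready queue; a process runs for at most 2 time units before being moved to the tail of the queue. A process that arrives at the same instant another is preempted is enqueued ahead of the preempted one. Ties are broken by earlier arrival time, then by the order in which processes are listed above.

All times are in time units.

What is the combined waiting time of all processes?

142

Gantt: | J1 0-2 | J2 2-3 | J1 3-5 | J3 5-7 | J4 7-9 | J1 9-11 | J5 11-13 | J3 13-15 | J4 15-17 | J1 17-19 | J5 19-21 | J3 21-23 | J4 23-25 | J1 25-27 | J5 27-29 | J3 29-31 | J4 31-33 | J1 33-35 | J5 35-37 | J3 37-39 | J4 39-41 | J1 41-43 | J5 43-45 | J3 45-47 | J4 47-49 | J5 49-51 | J3 51-53 | J4 53-54 | J5 54-56 | J3 56-58 |
Completion: J1=43  J2=3  J3=58  J4=54  J5=56
Turnaround (C−A): J1=43  J2=3  J3=54  J4=50  J5=50
Waiting = turnaround − burst: J1=29, J2=2, J3=38, J4=37, J5=36
Total waiting = 29 + 2 + 38 + 37 + 36 = 142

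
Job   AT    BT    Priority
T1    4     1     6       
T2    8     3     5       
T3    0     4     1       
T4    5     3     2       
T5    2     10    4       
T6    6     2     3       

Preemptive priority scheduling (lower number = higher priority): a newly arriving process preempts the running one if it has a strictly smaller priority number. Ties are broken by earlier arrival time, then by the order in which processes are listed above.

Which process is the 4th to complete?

Timeline: | T3 0-4 | T5 4-5 | T4 5-8 | T6 8-10 | T5 10-19 | T2 19-22 | T1 22-23 |
Completion: T1=23  T2=22  T3=4  T4=8  T5=19  T6=10
Finish order: T3 → T4 → T6 → T5 → T2 → T1

T5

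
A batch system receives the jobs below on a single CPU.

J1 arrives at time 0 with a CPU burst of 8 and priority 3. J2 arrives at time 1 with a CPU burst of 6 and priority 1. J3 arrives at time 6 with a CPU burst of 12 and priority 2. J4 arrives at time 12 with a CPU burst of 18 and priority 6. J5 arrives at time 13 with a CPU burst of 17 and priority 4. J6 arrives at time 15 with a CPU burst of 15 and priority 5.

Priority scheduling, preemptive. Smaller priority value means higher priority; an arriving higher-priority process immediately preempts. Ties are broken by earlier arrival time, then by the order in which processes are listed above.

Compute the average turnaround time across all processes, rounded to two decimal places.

30.33

Schedule: | J1 0-1 | J2 1-7 | J3 7-19 | J1 19-26 | J5 26-43 | J6 43-58 | J4 58-76 |
Completion: J1=26  J2=7  J3=19  J4=76  J5=43  J6=58
Turnaround (C−A): J1=26  J2=6  J3=13  J4=64  J5=30  J6=43
Turnaround times: J1=26, J2=6, J3=13, J4=64, J5=30, J6=43
Average turnaround = (26+6+13+64+30+43) / 6 = 182/6 = 30.33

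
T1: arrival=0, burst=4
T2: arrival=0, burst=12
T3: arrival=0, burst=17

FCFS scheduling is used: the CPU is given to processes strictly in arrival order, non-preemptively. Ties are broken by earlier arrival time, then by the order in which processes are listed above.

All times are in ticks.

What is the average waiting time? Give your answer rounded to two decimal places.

Schedule: | T1 0-4 | T2 4-16 | T3 16-33 |
Completion: T1=4  T2=16  T3=33
Turnaround (C−A): T1=4  T2=16  T3=33
Waiting times: T1=0, T2=4, T3=16
Average waiting = (0+4+16) / 3 = 20/3 = 6.67

6.67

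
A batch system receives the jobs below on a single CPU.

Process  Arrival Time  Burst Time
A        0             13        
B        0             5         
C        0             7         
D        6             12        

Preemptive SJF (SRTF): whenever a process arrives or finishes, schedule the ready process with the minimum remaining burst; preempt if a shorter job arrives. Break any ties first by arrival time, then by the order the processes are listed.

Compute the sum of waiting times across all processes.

35

Gantt: | B 0-5 | C 5-12 | D 12-24 | A 24-37 |
Completion: A=37  B=5  C=12  D=24
Turnaround (C−A): A=37  B=5  C=12  D=18
Waiting = turnaround − burst: A=24, B=0, C=5, D=6
Total waiting = 24 + 0 + 5 + 6 = 35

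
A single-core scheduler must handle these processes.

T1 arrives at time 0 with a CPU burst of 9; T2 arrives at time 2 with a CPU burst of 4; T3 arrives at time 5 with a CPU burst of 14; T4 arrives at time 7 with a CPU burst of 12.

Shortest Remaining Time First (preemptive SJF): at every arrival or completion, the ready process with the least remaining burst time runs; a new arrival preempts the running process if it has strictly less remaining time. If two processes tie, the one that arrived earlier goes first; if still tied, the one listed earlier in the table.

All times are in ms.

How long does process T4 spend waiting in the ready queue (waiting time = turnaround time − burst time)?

6

Schedule: | T1 0-2 | T2 2-6 | T1 6-13 | T4 13-25 | T3 25-39 |
Completion: T1=13  T2=6  T3=39  T4=25
Turnaround (C−A): T1=13  T2=4  T3=34  T4=18
Waiting(T4) = turnaround − burst = 18 − 12 = 6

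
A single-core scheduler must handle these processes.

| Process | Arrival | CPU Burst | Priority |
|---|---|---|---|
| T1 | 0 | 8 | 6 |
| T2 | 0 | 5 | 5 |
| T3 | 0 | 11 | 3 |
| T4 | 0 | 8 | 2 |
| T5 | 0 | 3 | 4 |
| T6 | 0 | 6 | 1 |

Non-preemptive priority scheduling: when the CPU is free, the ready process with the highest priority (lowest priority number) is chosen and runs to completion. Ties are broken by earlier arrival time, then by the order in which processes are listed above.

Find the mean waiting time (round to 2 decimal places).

17.67

Timeline: | T6 0-6 | T4 6-14 | T3 14-25 | T5 25-28 | T2 28-33 | T1 33-41 |
Completion: T1=41  T2=33  T3=25  T4=14  T5=28  T6=6
Turnaround (C−A): T1=41  T2=33  T3=25  T4=14  T5=28  T6=6
Waiting times: T1=33, T2=28, T3=14, T4=6, T5=25, T6=0
Average waiting = (33+28+14+6+25+0) / 6 = 106/6 = 17.67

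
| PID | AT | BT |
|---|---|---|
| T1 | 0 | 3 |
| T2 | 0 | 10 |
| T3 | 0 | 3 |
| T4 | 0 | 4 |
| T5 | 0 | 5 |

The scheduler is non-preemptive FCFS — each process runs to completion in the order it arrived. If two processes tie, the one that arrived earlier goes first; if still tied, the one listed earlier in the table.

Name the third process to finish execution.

Timeline: | T1 0-3 | T2 3-13 | T3 13-16 | T4 16-20 | T5 20-25 |
Completion: T1=3  T2=13  T3=16  T4=20  T5=25
Turnaround (C−A): T1=3  T2=13  T3=16  T4=20  T5=25
Finish order: T1 → T2 → T3 → T4 → T5

T3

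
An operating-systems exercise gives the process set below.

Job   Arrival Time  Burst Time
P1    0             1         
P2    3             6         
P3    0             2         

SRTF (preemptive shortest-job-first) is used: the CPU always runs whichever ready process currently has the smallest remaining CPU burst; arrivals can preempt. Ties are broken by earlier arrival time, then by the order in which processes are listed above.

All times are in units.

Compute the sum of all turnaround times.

Timeline: | P1 0-1 | P3 1-3 | P2 3-9 |
Completion: P1=1  P2=9  P3=3
Turnaround = completion − arrival: P1=1, P2=6, P3=3
Total turnaround = 1 + 6 + 3 = 10

10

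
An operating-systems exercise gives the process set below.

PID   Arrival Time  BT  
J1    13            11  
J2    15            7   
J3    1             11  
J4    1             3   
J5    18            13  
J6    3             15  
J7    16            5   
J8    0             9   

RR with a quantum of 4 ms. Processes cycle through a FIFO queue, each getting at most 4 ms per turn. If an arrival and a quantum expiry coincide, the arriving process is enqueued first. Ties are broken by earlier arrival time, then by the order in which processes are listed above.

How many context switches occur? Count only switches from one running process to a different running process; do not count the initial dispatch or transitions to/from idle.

20

Schedule: | J8 0-4 | J3 4-8 | J4 8-11 | J6 11-15 | J8 15-19 | J3 19-23 | J1 23-27 | J2 27-31 | J6 31-35 | J7 35-39 | J5 39-43 | J8 43-44 | J3 44-47 | J1 47-51 | J2 51-54 | J6 54-58 | J7 58-59 | J5 59-63 | J1 63-66 | J6 66-69 | J5 69-74 |
Completion: J1=66  J2=54  J3=47  J4=11  J5=74  J6=69  J7=59  J8=44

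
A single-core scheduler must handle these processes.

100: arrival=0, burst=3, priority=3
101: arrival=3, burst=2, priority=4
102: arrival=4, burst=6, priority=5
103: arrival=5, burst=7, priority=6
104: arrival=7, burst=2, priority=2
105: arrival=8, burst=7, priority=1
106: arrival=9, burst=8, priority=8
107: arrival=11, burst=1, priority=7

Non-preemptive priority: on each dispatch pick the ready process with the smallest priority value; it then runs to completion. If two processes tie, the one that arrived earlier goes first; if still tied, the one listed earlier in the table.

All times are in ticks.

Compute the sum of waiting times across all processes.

65

Gantt: | 100 0-3 | 101 3-5 | 102 5-11 | 105 11-18 | 104 18-20 | 103 20-27 | 107 27-28 | 106 28-36 |
Completion: 100=3  101=5  102=11  103=27  104=20  105=18  106=36  107=28
Waiting = turnaround − burst: 100=0, 101=0, 102=1, 103=15, 104=11, 105=3, 106=19, 107=16
Total waiting = 0 + 0 + 1 + 15 + 11 + 3 + 19 + 16 = 65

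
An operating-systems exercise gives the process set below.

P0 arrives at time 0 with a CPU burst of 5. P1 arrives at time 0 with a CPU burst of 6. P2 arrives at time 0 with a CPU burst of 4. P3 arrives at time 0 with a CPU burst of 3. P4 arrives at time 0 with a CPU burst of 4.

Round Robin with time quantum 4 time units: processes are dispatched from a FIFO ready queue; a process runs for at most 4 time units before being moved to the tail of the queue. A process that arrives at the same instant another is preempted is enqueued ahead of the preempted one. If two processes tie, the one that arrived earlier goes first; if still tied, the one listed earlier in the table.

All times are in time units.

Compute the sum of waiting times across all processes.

Schedule: | P0 0-4 | P1 4-8 | P2 8-12 | P3 12-15 | P4 15-19 | P0 19-20 | P1 20-22 |
Completion: P0=20  P1=22  P2=12  P3=15  P4=19
Turnaround (C−A): P0=20  P1=22  P2=12  P3=15  P4=19
Waiting = turnaround − burst: P0=15, P1=16, P2=8, P3=12, P4=15
Total waiting = 15 + 16 + 8 + 12 + 15 = 66

66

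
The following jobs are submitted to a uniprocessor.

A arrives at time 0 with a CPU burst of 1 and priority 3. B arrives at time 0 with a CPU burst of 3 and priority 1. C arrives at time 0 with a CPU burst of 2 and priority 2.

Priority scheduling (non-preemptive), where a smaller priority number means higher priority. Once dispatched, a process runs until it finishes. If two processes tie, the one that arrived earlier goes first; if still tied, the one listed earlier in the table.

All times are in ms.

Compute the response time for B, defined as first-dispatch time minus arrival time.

0

Schedule: | B 0-3 | C 3-5 | A 5-6 |
Completion: A=6  B=3  C=5
Turnaround (C−A): A=6  B=3  C=5
Response(B) = first start − arrival = 0 − 0 = 0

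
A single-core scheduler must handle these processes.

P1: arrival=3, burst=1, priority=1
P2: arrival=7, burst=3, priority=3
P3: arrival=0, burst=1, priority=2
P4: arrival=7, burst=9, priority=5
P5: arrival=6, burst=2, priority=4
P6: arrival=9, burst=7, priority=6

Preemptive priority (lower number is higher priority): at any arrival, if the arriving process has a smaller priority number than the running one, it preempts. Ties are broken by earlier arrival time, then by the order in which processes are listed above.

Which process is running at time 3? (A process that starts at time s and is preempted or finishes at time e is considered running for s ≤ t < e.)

Gantt: | P3 0-1 | idle 1-3 | P1 3-4 | idle 4-6 | P5 6-7 | P2 7-10 | P5 10-11 | P4 11-20 | P6 20-27 |
Completion: P1=4  P2=10  P3=1  P4=20  P5=11  P6=27
Turnaround (C−A): P1=1  P2=3  P3=1  P4=13  P5=5  P6=18

P1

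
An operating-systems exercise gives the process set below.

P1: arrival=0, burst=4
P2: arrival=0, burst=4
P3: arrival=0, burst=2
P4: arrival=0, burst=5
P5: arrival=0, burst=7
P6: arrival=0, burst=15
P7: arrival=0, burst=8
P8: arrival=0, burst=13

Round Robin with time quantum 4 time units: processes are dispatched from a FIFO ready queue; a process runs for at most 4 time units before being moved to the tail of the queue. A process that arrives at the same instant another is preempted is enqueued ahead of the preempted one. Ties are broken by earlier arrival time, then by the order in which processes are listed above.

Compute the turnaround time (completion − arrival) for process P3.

Timeline: | P1 0-4 | P2 4-8 | P3 8-10 | P4 10-14 | P5 14-18 | P6 18-22 | P7 22-26 | P8 26-30 | P4 30-31 | P5 31-34 | P6 34-38 | P7 38-42 | P8 42-46 | P6 46-50 | P8 50-54 | P6 54-57 | P8 57-58 |
Completion: P1=4  P2=8  P3=10  P4=31  P5=34  P6=57  P7=42  P8=58
Turnaround (C−A): P1=4  P2=8  P3=10  P4=31  P5=34  P6=57  P7=42  P8=58
Turnaround(P3) = completion − arrival = 10 − 0 = 10

10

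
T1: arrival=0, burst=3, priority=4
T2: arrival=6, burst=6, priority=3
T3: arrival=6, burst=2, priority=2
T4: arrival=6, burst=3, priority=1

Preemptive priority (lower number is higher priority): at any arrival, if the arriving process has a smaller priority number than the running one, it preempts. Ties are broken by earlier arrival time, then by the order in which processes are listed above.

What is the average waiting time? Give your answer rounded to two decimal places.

Schedule: | T1 0-3 | idle 3-6 | T4 6-9 | T3 9-11 | T2 11-17 |
Completion: T1=3  T2=17  T3=11  T4=9
Turnaround (C−A): T1=3  T2=11  T3=5  T4=3
Waiting times: T1=0, T2=5, T3=3, T4=0
Average waiting = (0+5+3+0) / 4 = 8/4 = 2.00

2.00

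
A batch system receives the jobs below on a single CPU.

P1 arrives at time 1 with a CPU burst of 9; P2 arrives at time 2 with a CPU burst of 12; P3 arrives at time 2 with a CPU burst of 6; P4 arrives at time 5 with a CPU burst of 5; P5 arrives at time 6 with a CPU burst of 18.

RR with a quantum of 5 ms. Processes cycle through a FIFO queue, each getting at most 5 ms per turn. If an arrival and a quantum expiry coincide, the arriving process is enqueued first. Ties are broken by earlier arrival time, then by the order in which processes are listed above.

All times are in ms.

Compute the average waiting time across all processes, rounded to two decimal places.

Timeline: | idle 0-1 | P1 1-6 | P2 6-11 | P3 11-16 | P4 16-21 | P5 21-26 | P1 26-30 | P2 30-35 | P3 35-36 | P5 36-41 | P2 41-43 | P5 43-51 |
Completion: P1=30  P2=43  P3=36  P4=21  P5=51
Waiting times: P1=20, P2=29, P3=28, P4=11, P5=27
Average waiting = (20+29+28+11+27) / 5 = 115/5 = 23.00

23.00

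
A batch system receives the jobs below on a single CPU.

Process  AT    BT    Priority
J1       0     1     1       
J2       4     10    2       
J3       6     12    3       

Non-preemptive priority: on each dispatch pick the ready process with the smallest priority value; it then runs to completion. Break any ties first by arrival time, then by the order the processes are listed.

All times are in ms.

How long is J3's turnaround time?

20

Gantt: | J1 0-1 | idle 1-4 | J2 4-14 | J3 14-26 |
Completion: J1=1  J2=14  J3=26
Turnaround (C−A): J1=1  J2=10  J3=20
Turnaround(J3) = completion − arrival = 26 − 6 = 20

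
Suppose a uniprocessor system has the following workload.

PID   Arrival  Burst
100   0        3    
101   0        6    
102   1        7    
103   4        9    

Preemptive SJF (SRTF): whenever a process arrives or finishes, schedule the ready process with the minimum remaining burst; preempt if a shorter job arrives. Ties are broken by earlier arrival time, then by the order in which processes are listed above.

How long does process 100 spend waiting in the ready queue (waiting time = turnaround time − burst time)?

Timeline: | 100 0-3 | 101 3-9 | 102 9-16 | 103 16-25 |
Completion: 100=3  101=9  102=16  103=25
Turnaround (C−A): 100=3  101=9  102=15  103=21
Waiting(100) = turnaround − burst = 3 − 3 = 0

0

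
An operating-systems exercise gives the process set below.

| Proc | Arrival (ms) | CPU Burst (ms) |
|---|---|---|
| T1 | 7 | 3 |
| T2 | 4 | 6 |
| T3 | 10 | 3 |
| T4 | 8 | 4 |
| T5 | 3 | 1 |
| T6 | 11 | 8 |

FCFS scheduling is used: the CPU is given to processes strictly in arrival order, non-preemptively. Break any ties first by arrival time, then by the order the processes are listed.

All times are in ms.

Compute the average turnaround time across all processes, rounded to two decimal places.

Schedule: | idle 0-3 | T5 3-4 | T2 4-10 | T1 10-13 | T4 13-17 | T3 17-20 | T6 20-28 |
Completion: T1=13  T2=10  T3=20  T4=17  T5=4  T6=28
Turnaround (C−A): T1=6  T2=6  T3=10  T4=9  T5=1  T6=17
Turnaround times: T1=6, T2=6, T3=10, T4=9, T5=1, T6=17
Average turnaround = (6+6+10+9+1+17) / 6 = 49/6 = 8.17

8.17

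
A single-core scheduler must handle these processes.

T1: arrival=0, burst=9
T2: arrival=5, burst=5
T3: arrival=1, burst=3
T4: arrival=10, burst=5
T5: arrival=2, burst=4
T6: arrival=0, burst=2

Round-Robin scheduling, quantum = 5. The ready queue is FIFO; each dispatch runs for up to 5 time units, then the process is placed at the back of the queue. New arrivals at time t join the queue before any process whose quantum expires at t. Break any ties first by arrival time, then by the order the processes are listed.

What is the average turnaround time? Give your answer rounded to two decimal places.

13.83

Schedule: | T1 0-5 | T6 5-7 | T3 7-10 | T5 10-14 | T2 14-19 | T1 19-23 | T4 23-28 |
Completion: T1=23  T2=19  T3=10  T4=28  T5=14  T6=7
Turnaround (C−A): T1=23  T2=14  T3=9  T4=18  T5=12  T6=7
Turnaround times: T1=23, T2=14, T3=9, T4=18, T5=12, T6=7
Average turnaround = (23+14+9+18+12+7) / 6 = 83/6 = 13.83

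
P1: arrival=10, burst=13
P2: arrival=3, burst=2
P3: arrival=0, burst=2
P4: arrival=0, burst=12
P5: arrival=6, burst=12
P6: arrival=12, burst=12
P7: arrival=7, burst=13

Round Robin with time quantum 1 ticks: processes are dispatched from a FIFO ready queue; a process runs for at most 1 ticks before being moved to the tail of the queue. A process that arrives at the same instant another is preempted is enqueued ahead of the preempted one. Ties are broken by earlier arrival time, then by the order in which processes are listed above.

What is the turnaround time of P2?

4

Gantt: | P3 0-1 | P4 1-2 | P3 2-3 | P4 3-4 | P2 4-5 | P4 5-6 | P2 6-7 | P5 7-8 | P4 8-9 | P7 9-10 | P5 10-11 | P4 11-12 | P1 12-13 | P7 13-14 | P5 14-15 | P6 15-16 | P4 16-17 | P1 17-18 | P7 18-19 | P5 19-20 | P6 20-21 | P4 21-22 | P1 22-23 | P7 23-24 | P5 24-25 | P6 25-26 | P4 26-27 | P1 27-28 | P7 28-29 | P5 29-30 | P6 30-31 | P4 31-32 | P1 32-33 | P7 33-34 | P5 34-35 | P6 35-36 | P4 36-37 | P1 37-38 | P7 38-39 | P5 39-40 | P6 40-41 | P4 41-42 | P1 42-43 | P7 43-44 | P5 44-45 | P6 45-46 | P4 46-47 | P1 47-48 | P7 48-49 | P5 49-50 | P6 50-51 | P1 51-52 | P7 52-53 | P5 53-54 | P6 54-55 | P1 55-56 | P7 56-57 | P5 57-58 | P6 58-59 | P1 59-60 | P7 60-61 | P6 61-62 | P1 62-63 | P7 63-64 | P6 64-65 | P1 65-66 |
Completion: P1=66  P2=7  P3=3  P4=47  P5=58  P6=65  P7=64
Turnaround(P2) = completion − arrival = 7 − 3 = 4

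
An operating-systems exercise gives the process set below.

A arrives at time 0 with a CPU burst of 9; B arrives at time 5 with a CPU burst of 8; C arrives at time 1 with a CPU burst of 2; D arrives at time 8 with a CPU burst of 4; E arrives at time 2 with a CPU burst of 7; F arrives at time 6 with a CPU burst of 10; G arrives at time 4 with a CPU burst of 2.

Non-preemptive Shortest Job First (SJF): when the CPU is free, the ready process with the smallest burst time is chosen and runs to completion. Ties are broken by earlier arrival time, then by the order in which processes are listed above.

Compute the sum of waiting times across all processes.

80

Gantt: | A 0-9 | C 9-11 | G 11-13 | D 13-17 | E 17-24 | B 24-32 | F 32-42 |
Completion: A=9  B=32  C=11  D=17  E=24  F=42  G=13
Waiting = turnaround − burst: A=0, B=19, C=8, D=5, E=15, F=26, G=7
Total waiting = 0 + 19 + 8 + 5 + 15 + 26 + 7 = 80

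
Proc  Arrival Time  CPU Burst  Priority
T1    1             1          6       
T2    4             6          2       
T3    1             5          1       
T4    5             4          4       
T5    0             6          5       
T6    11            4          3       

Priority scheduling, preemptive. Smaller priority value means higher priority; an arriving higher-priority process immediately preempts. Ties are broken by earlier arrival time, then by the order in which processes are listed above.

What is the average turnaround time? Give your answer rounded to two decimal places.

Gantt: | T5 0-1 | T3 1-6 | T2 6-12 | T6 12-16 | T4 16-20 | T5 20-25 | T1 25-26 |
Completion: T1=26  T2=12  T3=6  T4=20  T5=25  T6=16
Turnaround (C−A): T1=25  T2=8  T3=5  T4=15  T5=25  T6=5
Turnaround times: T1=25, T2=8, T3=5, T4=15, T5=25, T6=5
Average turnaround = (25+8+5+15+25+5) / 6 = 83/6 = 13.83

13.83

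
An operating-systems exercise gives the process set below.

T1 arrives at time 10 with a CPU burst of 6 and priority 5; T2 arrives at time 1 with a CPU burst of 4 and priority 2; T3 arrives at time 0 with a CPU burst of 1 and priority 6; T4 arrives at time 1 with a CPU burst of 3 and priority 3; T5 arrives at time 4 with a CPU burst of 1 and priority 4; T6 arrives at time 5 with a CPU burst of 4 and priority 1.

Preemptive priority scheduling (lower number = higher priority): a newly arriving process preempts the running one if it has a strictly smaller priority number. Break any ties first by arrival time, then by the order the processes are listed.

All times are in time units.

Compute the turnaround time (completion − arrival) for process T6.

Gantt: | T3 0-1 | T2 1-5 | T6 5-9 | T4 9-12 | T5 12-13 | T1 13-19 |
Completion: T1=19  T2=5  T3=1  T4=12  T5=13  T6=9
Turnaround (C−A): T1=9  T2=4  T3=1  T4=11  T5=9  T6=4
Turnaround(T6) = completion − arrival = 9 − 5 = 4

4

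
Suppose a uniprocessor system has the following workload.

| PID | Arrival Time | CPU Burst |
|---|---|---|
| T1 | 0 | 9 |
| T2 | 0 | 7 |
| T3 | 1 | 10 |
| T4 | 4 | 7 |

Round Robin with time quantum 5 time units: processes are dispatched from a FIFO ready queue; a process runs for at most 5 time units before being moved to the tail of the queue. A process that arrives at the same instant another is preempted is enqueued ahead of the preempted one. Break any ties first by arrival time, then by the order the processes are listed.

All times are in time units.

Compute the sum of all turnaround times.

Schedule: | T1 0-5 | T2 5-10 | T3 10-15 | T4 15-20 | T1 20-24 | T2 24-26 | T3 26-31 | T4 31-33 |
Completion: T1=24  T2=26  T3=31  T4=33
Turnaround = completion − arrival: T1=24, T2=26, T3=30, T4=29
Total turnaround = 24 + 26 + 30 + 29 = 109

109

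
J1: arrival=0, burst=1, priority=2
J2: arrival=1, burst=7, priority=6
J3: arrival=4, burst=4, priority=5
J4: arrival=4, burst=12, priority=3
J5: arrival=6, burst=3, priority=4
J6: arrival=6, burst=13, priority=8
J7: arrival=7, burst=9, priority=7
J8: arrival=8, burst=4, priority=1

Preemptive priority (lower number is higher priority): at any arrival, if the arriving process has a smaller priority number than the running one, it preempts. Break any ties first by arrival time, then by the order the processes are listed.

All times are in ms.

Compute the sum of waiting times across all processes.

Timeline: | J1 0-1 | J2 1-4 | J4 4-8 | J8 8-12 | J4 12-20 | J5 20-23 | J3 23-27 | J2 27-31 | J7 31-40 | J6 40-53 |
Completion: J1=1  J2=31  J3=27  J4=20  J5=23  J6=53  J7=40  J8=12
Turnaround (C−A): J1=1  J2=30  J3=23  J4=16  J5=17  J6=47  J7=33  J8=4
Waiting = turnaround − burst: J1=0, J2=23, J3=19, J4=4, J5=14, J6=34, J7=24, J8=0
Total waiting = 0 + 23 + 19 + 4 + 14 + 34 + 24 + 0 = 118

118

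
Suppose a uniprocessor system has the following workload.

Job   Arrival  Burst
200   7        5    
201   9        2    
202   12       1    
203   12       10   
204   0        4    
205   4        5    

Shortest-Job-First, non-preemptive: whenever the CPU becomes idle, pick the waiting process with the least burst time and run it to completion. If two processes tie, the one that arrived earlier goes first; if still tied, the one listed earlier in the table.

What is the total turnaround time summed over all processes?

40

Timeline: | 204 0-4 | 205 4-9 | 201 9-11 | 200 11-16 | 202 16-17 | 203 17-27 |
Completion: 200=16  201=11  202=17  203=27  204=4  205=9
Turnaround (C−A): 200=9  201=2  202=5  203=15  204=4  205=5
Turnaround = completion − arrival: 200=9, 201=2, 202=5, 203=15, 204=4, 205=5
Total turnaround = 9 + 2 + 5 + 15 + 4 + 5 = 40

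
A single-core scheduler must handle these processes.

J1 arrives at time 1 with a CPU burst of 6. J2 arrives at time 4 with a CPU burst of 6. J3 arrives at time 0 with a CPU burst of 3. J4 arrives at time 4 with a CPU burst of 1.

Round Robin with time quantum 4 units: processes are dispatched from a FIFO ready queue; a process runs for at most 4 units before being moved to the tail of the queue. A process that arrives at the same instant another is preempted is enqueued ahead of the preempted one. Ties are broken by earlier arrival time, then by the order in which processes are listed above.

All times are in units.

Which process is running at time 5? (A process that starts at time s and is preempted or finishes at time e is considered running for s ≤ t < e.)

J1

Timeline: | J3 0-3 | J1 3-7 | J2 7-11 | J4 11-12 | J1 12-14 | J2 14-16 |
Completion: J1=14  J2=16  J3=3  J4=12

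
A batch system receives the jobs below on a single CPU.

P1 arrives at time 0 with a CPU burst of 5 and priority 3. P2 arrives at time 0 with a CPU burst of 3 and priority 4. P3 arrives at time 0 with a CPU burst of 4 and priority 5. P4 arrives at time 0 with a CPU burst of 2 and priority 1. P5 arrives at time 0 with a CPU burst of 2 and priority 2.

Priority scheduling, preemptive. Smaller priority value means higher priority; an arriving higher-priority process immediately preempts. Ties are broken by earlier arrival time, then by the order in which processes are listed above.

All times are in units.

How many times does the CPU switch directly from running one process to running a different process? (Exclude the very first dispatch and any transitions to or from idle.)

4

Schedule: | P4 0-2 | P5 2-4 | P1 4-9 | P2 9-12 | P3 12-16 |
Completion: P1=9  P2=12  P3=16  P4=2  P5=4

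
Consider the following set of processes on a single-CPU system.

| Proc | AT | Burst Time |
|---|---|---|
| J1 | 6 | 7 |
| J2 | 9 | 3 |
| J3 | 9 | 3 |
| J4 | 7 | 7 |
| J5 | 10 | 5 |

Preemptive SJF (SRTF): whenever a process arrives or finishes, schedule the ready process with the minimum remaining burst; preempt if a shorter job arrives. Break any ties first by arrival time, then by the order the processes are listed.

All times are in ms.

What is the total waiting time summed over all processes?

Gantt: | idle 0-6 | J1 6-9 | J2 9-12 | J3 12-15 | J1 15-19 | J5 19-24 | J4 24-31 |
Completion: J1=19  J2=12  J3=15  J4=31  J5=24
Turnaround (C−A): J1=13  J2=3  J3=6  J4=24  J5=14
Waiting = turnaround − burst: J1=6, J2=0, J3=3, J4=17, J5=9
Total waiting = 6 + 0 + 3 + 17 + 9 = 35

35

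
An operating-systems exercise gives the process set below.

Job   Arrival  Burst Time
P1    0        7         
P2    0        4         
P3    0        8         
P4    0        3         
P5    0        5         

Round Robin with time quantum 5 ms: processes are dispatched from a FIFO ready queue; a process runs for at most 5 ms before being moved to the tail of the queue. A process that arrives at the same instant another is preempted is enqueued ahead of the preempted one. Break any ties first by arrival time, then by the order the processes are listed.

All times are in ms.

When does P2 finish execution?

9

Gantt: | P1 0-5 | P2 5-9 | P3 9-14 | P4 14-17 | P5 17-22 | P1 22-24 | P3 24-27 |
Completion: P1=24  P2=9  P3=27  P4=17  P5=22
Turnaround (C−A): P1=24  P2=9  P3=27  P4=17  P5=22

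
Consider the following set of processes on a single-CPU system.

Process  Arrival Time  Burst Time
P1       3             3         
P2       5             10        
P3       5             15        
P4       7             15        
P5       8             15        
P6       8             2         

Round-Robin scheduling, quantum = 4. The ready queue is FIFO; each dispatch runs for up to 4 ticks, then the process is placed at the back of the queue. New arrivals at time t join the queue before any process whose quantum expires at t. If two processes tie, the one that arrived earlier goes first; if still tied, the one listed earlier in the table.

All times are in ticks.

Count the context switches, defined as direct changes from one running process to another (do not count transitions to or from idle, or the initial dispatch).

Schedule: | idle 0-3 | P1 3-6 | P2 6-10 | P3 10-14 | P4 14-18 | P5 18-22 | P6 22-24 | P2 24-28 | P3 28-32 | P4 32-36 | P5 36-40 | P2 40-42 | P3 42-46 | P4 46-50 | P5 50-54 | P3 54-57 | P4 57-60 | P5 60-63 |
Completion: P1=6  P2=42  P3=57  P4=60  P5=63  P6=24
Turnaround (C−A): P1=3  P2=37  P3=52  P4=53  P5=55  P6=16

16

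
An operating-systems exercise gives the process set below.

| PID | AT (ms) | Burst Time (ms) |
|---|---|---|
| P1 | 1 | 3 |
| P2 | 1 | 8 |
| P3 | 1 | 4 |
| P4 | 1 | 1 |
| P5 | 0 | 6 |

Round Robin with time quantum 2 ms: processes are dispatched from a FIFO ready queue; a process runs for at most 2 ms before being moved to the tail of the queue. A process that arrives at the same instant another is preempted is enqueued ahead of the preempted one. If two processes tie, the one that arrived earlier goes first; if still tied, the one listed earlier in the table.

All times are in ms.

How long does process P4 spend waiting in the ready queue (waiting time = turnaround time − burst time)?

7

Schedule: | P5 0-2 | P1 2-4 | P2 4-6 | P3 6-8 | P4 8-9 | P5 9-11 | P1 11-12 | P2 12-14 | P3 14-16 | P5 16-18 | P2 18-22 |
Completion: P1=12  P2=22  P3=16  P4=9  P5=18
Waiting(P4) = turnaround − burst = 8 − 1 = 7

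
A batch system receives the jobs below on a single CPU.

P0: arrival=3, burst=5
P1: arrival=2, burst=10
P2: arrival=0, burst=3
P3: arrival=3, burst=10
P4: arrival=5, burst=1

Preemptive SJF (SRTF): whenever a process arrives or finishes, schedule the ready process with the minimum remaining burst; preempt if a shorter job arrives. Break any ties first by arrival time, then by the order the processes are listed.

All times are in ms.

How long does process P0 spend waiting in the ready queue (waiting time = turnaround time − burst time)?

1

Gantt: | P2 0-3 | P0 3-5 | P4 5-6 | P0 6-9 | P1 9-19 | P3 19-29 |
Completion: P0=9  P1=19  P2=3  P3=29  P4=6
Turnaround (C−A): P0=6  P1=17  P2=3  P3=26  P4=1
Waiting(P0) = turnaround − burst = 6 − 5 = 1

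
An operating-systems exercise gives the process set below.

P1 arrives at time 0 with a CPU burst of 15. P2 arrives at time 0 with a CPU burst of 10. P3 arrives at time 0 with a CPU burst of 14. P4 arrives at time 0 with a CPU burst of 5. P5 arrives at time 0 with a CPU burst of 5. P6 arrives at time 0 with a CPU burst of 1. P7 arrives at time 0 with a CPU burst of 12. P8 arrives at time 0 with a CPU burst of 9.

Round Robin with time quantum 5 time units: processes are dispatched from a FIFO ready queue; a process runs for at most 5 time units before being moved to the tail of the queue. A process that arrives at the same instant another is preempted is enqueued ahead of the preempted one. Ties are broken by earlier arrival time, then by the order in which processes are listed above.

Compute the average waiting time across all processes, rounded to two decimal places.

38.88

Gantt: | P1 0-5 | P2 5-10 | P3 10-15 | P4 15-20 | P5 20-25 | P6 25-26 | P7 26-31 | P8 31-36 | P1 36-41 | P2 41-46 | P3 46-51 | P7 51-56 | P8 56-60 | P1 60-65 | P3 65-69 | P7 69-71 |
Completion: P1=65  P2=46  P3=69  P4=20  P5=25  P6=26  P7=71  P8=60
Waiting times: P1=50, P2=36, P3=55, P4=15, P5=20, P6=25, P7=59, P8=51
Average waiting = (50+36+55+15+20+25+59+51) / 8 = 311/8 = 38.88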